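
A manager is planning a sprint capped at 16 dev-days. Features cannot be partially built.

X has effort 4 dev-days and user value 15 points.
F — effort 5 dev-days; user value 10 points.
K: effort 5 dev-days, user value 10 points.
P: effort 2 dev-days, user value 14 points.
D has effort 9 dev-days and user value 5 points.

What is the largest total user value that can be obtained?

X + F + K + P: effort 4 + 5 + 5 + 2 = 16 ≤ 16, user value 15 + 10 + 10 + 14 = 49.
X + F + P: effort 4 + 5 + 2 = 11 ≤ 16, user value 15 + 10 + 14 = 39.
Best is X, F, K, and P with total user value 49.

49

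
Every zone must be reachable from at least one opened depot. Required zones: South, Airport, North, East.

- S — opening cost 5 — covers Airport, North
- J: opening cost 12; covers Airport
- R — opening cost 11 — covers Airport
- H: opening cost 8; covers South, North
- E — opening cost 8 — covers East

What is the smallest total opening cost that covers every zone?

Choose S, H, and E: together they cover South, Airport, North, East — every zone.
Total opening cost: 5 + 8 + 8 = 21.
No cover costs less than 21.

21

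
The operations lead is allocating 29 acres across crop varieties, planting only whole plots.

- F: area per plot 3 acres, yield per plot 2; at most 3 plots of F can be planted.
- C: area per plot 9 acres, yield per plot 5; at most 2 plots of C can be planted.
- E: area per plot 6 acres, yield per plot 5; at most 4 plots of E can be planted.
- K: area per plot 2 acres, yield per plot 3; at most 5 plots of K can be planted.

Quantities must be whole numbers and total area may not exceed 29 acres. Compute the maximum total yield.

3×E and 5×K: area 28 ≤ 29, yield 3·5 + 5·3 = 30.
1×F, 3×E, and 4×K: area 29 ≤ 29, yield 1·2 + 3·5 + 4·3 = 29.
Best is 30.

30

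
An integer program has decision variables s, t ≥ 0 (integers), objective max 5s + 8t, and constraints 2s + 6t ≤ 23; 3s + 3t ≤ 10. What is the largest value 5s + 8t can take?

Relaxing integrality, the LP optimum is 26.67 at (s,t) = (0, 3.33), which is not an integer point.
(s,t)=(0,3) is feasible, giving 24.
(s,t)=(1,2) is feasible, giving 21.
No feasible integer point exceeds 24.

24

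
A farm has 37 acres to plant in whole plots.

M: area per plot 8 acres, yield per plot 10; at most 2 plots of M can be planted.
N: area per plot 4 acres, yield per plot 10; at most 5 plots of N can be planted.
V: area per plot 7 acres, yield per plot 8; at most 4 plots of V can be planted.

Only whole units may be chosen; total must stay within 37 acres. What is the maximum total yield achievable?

2×M and 5×N: area 36 ≤ 37, yield 2·10 + 5·10 = 70.
1×M, 5×N, and 1×V: area 35 ≤ 37, yield 1·10 + 5·10 + 1·8 = 68.
Best is 70.

70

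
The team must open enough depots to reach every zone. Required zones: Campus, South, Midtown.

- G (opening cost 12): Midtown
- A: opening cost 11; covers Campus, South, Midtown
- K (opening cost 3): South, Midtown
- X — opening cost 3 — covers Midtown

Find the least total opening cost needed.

A alone covers Campus, South, Midtown — every zone.
Total opening cost: 11.

11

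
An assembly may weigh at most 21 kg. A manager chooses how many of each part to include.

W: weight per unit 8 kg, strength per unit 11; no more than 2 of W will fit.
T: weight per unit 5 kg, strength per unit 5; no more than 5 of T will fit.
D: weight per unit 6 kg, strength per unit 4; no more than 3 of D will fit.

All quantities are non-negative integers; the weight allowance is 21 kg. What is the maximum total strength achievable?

27

2×W and 1×T: weight 21 ≤ 21, strength 2·11 + 1·5 = 27.
2×W: weight 16 ≤ 21, strength 2·11 = 22.
Best is 27.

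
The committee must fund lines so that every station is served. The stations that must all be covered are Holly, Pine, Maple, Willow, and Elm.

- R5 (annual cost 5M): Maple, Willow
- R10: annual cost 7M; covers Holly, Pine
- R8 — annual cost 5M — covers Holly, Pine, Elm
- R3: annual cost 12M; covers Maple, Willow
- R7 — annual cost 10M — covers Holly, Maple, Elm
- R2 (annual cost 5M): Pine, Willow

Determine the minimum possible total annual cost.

10

This is a weighted set-cover instance.
Choose R5 and R8: together they cover Holly, Pine, Maple, Willow, Elm — every station.
Total annual cost: 5 + 5 = 10.
No cover costs less than 10.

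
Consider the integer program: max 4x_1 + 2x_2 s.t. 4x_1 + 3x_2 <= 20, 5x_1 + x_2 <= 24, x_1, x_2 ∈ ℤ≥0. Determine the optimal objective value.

18

Relaxing integrality, the LP optimum is 19.64 at (x_1,x_2) = (4.73, 0.364), which is not an integer point.
(x_1,x_2)=(4,1) is feasible, giving 18.
(x_1,x_2)=(4,0) is feasible, giving 16.
(x_1,x_2)=(3,2) is feasible, giving 16.
Maximum is 18 at (x_1,x_2)=(4,1).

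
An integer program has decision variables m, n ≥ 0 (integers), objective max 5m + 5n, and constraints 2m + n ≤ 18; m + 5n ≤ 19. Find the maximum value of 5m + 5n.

Relaxing integrality, the LP optimum is 50.56 at (m,n) = (7.89, 2.22), which is not an integer point.
(m,n)=(8,2) is feasible, giving 50.
(m,n)=(8,1) is feasible, giving 45.
(m,n)=(7,2) is feasible, giving 45.
No feasible integer point exceeds 50.

50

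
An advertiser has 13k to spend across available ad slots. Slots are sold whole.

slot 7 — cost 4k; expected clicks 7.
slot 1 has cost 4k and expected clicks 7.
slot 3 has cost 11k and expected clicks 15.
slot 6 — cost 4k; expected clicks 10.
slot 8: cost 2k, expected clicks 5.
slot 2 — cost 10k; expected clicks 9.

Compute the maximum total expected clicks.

Allowing fractional choices, the relaxed optimum would be about 27.2, but ad slots are indivisible.
slot 1 + slot 6 + slot 8: cost 4 + 4 + 2 = 10 ≤ 13, expected clicks 7 + 10 + 5 = 22.
slot 7 + slot 1 + slot 6: cost 4 + 4 + 4 = 12 ≤ 13, expected clicks 7 + 7 + 10 = 24.
slot 7 + slot 6 + slot 8: cost 4 + 4 + 2 = 10 ≤ 13, expected clicks 7 + 10 + 5 = 22.
Best is slot 7, slot 1, and slot 6 with total expected clicks 24.

24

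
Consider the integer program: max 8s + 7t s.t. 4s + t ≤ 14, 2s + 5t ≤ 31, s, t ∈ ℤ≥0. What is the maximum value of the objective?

51

The continuous relaxation peaks at (2.17, 5.33) with value 54.67; rounding to a feasible lattice point costs some objective.
(s,t)=(2,5): 4·2+1·5=13≤14, 2·2+5·5=29≤31, objective 51.
(s,t)=(2,4): 4·2+1·4=12≤14, 2·2+5·4=24≤31, objective 44.
(s,t)=(1,5): 4·1+1·5=9≤14, 2·1+5·5=27≤31, objective 43.
The best lattice point is (2,5), giving 51.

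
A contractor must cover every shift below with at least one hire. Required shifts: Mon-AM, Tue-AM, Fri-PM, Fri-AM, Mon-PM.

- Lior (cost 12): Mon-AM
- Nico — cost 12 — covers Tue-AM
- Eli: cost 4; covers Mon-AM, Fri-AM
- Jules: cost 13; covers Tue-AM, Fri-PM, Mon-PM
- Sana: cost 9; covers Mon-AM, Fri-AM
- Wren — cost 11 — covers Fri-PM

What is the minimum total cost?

Choose Eli and Jules: together they cover Mon-AM, Tue-AM, Fri-PM, Fri-AM, Mon-PM — every shift.
Total cost: 4 + 13 = 17.
No cover costs less than 17.

17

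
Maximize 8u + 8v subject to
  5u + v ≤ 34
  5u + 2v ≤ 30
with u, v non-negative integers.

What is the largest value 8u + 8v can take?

(u,v)=(0,15) is feasible, giving 120.
(u,v)=(0,14) is feasible, giving 112.
No feasible integer point exceeds 120.

120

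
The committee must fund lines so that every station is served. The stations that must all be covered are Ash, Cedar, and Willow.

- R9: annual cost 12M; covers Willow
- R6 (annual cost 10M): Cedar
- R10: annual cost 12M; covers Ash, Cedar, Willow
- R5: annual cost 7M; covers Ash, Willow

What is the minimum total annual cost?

12

This is an integer covering problem.
The greedy cost-per-new-station heuristic would pick R5 and R6 for 17, but a cheaper cover exists.
R10 alone covers Ash, Cedar, Willow — every station.
Total annual cost: 12.
No cover costs less than 12.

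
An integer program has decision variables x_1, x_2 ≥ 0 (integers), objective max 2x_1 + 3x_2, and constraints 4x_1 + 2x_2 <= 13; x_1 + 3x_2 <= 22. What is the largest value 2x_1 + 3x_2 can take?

(x_1,x_2)=(0,6): 4·0+2·6=12≤13, 1·0+3·6=18≤22, objective 18.
(x_1,x_2)=(0,5): 4·0+2·5=10≤13, 1·0+3·5=15≤22, objective 15.
The best lattice point is (0,6), giving 18.

18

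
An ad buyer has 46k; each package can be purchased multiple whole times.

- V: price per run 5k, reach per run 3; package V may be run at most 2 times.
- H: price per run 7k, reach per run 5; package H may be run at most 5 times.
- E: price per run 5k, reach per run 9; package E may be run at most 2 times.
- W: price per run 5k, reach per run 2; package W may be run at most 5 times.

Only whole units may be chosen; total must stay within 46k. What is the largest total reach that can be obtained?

43

1×V, 4×H, and 2×E: price 43 ≤ 46, reach 1·3 + 4·5 + 2·9 = 41.
5×H and 2×E: price 45 ≤ 46, reach 5·5 + 2·9 = 43.
Best is 43.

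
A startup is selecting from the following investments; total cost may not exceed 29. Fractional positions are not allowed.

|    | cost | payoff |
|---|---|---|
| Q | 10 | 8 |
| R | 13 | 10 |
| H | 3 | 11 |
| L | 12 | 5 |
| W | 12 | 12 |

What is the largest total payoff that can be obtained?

33

Q + H + W: cost 10 + 3 + 12 = 25 ≤ 29, payoff 8 + 11 + 12 = 31.
R + H + W: cost 13 + 3 + 12 = 28 ≤ 29, payoff 10 + 11 + 12 = 33.
Best is R, H, and W with total payoff 33.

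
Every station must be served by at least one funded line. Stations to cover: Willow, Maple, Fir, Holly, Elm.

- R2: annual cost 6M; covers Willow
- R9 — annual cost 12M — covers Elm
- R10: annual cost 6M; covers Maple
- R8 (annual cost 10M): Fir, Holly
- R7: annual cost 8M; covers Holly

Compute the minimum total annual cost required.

34

Choose R2, R9, R10, and R8: together they cover Willow, Maple, Fir, Holly, Elm — every station.
Total annual cost: 6 + 12 + 6 + 10 = 34.
No cover costs less than 34.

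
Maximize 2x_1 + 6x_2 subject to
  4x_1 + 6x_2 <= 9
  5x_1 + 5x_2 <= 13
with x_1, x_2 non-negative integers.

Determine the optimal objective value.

6

Relaxing integrality, the LP optimum is 9.00 at (x_1,x_2) = (0, 1.5), which is not an integer point.
(x_1,x_2)=(0,1): 4·0+6·1=6≤9, 5·0+5·1=5≤13, objective 6.
(x_1,x_2)=(1,0): 4·1+6·0=4≤9, 5·1+5·0=5≤13, objective 2.
(x_1,x_2)=(0,0): 4·0+6·0=0≤9, 5·0+5·0=0≤13, objective 0.
The best lattice point is (0,1), giving 6.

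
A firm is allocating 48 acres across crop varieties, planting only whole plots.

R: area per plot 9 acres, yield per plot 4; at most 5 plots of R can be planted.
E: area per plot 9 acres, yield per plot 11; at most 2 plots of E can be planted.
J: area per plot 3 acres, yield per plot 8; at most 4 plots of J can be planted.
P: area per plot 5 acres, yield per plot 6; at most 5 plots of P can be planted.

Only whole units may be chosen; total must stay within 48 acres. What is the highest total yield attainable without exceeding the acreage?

73

J has the best ratio (8/3); taking only J gives at most 4×8 = 32 (stopped by the supply cap of 4).
Mixing does better — 1×E, 4×J, and 5×P: area 46 ≤ 48, yield 1·11 + 4·8 + 5·6 = 73.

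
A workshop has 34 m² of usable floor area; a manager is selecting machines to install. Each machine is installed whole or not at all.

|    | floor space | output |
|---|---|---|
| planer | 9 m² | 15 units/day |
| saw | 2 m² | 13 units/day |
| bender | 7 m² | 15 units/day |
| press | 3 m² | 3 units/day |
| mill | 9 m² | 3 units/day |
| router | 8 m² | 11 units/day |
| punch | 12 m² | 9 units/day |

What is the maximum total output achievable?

57

Allowing fractional choices, the relaxed optimum would be about 60.8, but machines are indivisible.
planer + saw + bender + press + router: floor space 9 + 2 + 7 + 3 + 8 = 29 ≤ 34, output 15 + 13 + 15 + 3 + 11 = 57.
planer + saw + bender + press + punch: floor space 9 + 2 + 7 + 3 + 12 = 33 ≤ 34, output 15 + 13 + 15 + 3 + 9 = 55.
Best is planer, saw, bender, press, and router with total output 57.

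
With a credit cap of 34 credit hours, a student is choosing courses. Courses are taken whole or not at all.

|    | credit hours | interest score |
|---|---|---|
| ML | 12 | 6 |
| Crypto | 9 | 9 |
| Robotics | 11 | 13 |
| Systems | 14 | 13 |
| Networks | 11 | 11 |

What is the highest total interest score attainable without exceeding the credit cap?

This is an integer program with binary decision variables.
Take Crypto, Robotics, and Systems: credit hours 9 + 11 + 14 = 34 ≤ 34, interest score 9 + 13 + 13 = 35.
No other feasible combination does better.

35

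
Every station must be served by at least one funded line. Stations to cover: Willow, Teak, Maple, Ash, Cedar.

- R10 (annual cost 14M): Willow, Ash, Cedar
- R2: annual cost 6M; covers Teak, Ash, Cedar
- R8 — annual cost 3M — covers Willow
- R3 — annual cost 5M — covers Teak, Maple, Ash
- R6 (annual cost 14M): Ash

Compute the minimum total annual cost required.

This is a weighted set-cover instance.
Choose R2, R8, and R3: together they cover Willow, Teak, Maple, Ash, Cedar — every station.
Total annual cost: 6 + 3 + 5 = 14.
No cover costs less than 14.

14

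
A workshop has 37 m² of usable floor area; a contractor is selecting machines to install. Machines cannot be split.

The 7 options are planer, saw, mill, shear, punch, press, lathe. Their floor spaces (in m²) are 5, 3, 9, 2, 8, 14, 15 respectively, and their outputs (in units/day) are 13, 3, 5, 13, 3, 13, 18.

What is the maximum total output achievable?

57

Allowing fractional choices, the relaxed optimum would be about 58.1, but machines are indivisible.
planer + saw + mill + shear + lathe: floor space 5 + 3 + 9 + 2 + 15 = 34 ≤ 37, output 13 + 3 + 5 + 13 + 18 = 52.
planer + shear + press + lathe: floor space 5 + 2 + 14 + 15 = 36 ≤ 37, output 13 + 13 + 13 + 18 = 57.
Best is planer, shear, press, and lathe with total output 57.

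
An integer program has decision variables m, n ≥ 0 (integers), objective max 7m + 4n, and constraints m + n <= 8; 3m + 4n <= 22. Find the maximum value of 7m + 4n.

49

(m,n)=(7,0): 1·7+1·0=7≤8, 3·7+4·0=21≤22, objective 49.
(m,n)=(6,1): 1·6+1·1=7≤8, 3·6+4·1=22≤22, objective 46.
(m,n)=(6,0): 1·6+1·0=6≤8, 3·6+4·0=18≤22, objective 42.
No feasible integer point exceeds 49.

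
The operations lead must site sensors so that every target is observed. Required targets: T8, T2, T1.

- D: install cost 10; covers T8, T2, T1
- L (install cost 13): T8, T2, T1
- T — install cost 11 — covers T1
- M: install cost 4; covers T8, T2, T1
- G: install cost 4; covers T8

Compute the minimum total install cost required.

M alone covers T8, T2, T1 — every target.
Total install cost: 4.
No cover costs less than 4.

4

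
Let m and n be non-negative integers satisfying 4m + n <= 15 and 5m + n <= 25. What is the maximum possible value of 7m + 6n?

90

(m,n)=(0,15) is feasible, giving 90.
(m,n)=(0,14) is feasible, giving 84.
No feasible integer point exceeds 90.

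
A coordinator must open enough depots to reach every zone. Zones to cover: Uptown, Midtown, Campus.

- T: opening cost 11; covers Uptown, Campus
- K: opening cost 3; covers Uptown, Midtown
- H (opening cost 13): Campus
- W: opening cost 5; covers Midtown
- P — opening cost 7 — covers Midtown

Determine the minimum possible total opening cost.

14

Choose T and K: together they cover Uptown, Midtown, Campus — every zone.
Total opening cost: 11 + 3 = 14.
No cover costs less than 14.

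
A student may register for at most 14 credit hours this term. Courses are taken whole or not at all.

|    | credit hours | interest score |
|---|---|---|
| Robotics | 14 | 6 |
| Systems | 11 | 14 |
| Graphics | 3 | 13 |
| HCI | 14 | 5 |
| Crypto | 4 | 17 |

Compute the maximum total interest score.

30

Systems + Graphics: credit hours 11 + 3 = 14 ≤ 14, interest score 14 + 13 = 27.
Crypto: credit hours 4 ≤ 14, interest score 17.
Graphics + Crypto: credit hours 3 + 4 = 7 ≤ 14, interest score 13 + 17 = 30.
Best is Graphics and Crypto with total interest score 30.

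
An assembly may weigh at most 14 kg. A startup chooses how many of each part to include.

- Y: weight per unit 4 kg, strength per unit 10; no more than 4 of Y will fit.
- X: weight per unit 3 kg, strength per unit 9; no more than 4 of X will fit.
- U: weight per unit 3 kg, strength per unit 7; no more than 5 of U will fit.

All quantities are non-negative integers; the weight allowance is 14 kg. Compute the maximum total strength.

This is a bounded integer knapsack.
Take 2×Y and 2×X: weight 14 ≤ 14, strength 2·10 + 2·9 = 38.
No other integer combination yields more.

38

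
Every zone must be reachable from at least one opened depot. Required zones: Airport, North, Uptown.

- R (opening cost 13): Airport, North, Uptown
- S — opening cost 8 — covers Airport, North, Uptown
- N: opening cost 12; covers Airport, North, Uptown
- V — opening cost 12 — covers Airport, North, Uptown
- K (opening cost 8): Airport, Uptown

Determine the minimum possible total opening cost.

S alone covers Airport, North, Uptown — every zone.
Total opening cost: 8.

8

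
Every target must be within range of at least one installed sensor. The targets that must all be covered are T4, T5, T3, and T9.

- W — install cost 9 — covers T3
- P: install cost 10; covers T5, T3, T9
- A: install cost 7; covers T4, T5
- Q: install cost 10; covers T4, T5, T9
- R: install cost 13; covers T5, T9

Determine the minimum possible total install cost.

17

Choose P and A: together they cover T4, T5, T3, T9 — every target.
Total install cost: 10 + 7 = 17.
No cover costs less than 17.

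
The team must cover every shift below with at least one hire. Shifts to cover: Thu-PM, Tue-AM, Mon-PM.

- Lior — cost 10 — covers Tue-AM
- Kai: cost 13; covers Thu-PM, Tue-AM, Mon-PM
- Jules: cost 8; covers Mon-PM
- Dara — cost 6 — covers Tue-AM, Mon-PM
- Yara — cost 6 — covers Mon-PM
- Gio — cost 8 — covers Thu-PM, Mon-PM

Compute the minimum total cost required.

This is an integer covering problem.
The greedy cost-per-new-shift heuristic would pick Dara and Gio for 14, but a cheaper cover exists.
Kai alone covers Thu-PM, Tue-AM, Mon-PM — every shift.
Total cost: 13.
No cover costs less than 13.

13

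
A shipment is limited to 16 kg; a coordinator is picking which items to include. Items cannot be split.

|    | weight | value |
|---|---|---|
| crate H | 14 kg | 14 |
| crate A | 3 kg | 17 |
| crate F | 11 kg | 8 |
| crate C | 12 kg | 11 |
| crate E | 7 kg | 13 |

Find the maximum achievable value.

30

Allowing fractional choices, the relaxed optimum would be about 36.0, but items are indivisible.
crate A + crate C: weight 3 + 12 = 15 ≤ 16, value 17 + 11 = 28.
crate A + crate E: weight 3 + 7 = 10 ≤ 16, value 17 + 13 = 30.
Best is crate A and crate E with total value 30.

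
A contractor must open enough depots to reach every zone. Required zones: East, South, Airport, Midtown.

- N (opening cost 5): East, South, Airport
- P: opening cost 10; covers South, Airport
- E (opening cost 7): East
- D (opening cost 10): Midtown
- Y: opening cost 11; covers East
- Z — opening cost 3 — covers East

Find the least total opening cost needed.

15

Choose N and D: together they cover East, South, Airport, Midtown — every zone.
Total opening cost: 5 + 10 = 15.
No cover costs less than 15.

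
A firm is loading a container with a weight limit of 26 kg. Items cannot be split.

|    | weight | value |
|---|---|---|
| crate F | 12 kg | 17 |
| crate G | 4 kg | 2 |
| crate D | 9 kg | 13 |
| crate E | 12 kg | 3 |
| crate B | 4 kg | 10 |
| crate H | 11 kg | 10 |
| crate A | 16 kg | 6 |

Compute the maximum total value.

40

Allowing fractional choices, the relaxed optimum would be about 40.9, but items are indivisible.
crate D + crate B + crate H: weight 9 + 4 + 11 = 24 ≤ 26, value 13 + 10 + 10 = 33.
crate F + crate D + crate B: weight 12 + 9 + 4 = 25 ≤ 26, value 17 + 13 + 10 = 40.
Best is crate F, crate D, and crate B with total value 40.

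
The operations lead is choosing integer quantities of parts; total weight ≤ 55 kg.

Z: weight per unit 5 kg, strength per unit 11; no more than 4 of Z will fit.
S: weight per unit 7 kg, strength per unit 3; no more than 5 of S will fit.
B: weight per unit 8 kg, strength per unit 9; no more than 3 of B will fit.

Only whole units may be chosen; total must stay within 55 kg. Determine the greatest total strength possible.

Z has the best ratio (11/5); taking only Z gives at most 4×11 = 44 (stopped by the supply cap of 4).
Mixing does better — 4×Z, 1×S, and 3×B: weight 51 ≤ 55, strength 4·11 + 1·3 + 3·9 = 74.

74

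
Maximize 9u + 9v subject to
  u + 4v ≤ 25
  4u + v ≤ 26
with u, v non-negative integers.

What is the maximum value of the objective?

(u,v)=(5,5) is feasible, giving 90.
(u,v)=(5,4) is feasible, giving 81.
(u,v)=(4,5) is feasible, giving 81.
Maximum is 90 at (u,v)=(5,5).

90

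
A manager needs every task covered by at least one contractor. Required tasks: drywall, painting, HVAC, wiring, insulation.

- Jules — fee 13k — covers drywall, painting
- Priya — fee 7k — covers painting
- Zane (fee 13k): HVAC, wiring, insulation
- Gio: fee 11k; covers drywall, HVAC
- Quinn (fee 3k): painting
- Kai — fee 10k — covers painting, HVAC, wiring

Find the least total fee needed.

26

This is a weighted set-cover instance.
The greedy cost-per-new-task heuristic would pick Quinn, Zane, and Gio for 27, but a cheaper cover exists.
Choose Jules and Zane: together they cover drywall, painting, HVAC, wiring, insulation — every task.
Total fee: 13 + 13 = 26.
No cover costs less than 26.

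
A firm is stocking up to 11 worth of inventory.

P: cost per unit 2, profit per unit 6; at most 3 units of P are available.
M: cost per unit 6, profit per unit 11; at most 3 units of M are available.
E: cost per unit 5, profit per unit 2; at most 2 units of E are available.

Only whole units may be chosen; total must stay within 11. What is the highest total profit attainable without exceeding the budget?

23

2×P and 1×M: cost 10 ≤ 11, profit 2·6 + 1·11 = 23.
3×P and 1×E: cost 11 ≤ 11, profit 3·6 + 1·2 = 20.
Best is 23.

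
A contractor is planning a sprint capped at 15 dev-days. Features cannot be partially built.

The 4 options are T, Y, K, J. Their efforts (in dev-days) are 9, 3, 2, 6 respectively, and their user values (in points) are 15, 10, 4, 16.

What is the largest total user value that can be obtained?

31

Allowing fractional choices, the relaxed optimum would be about 36.7, but features are indivisible.
Y + K + J: effort 3 + 2 + 6 = 11 ≤ 15, user value 10 + 4 + 16 = 30.
T + J: effort 9 + 6 = 15 ≤ 15, user value 15 + 16 = 31.
T + Y + K: effort 9 + 3 + 2 = 14 ≤ 15, user value 15 + 10 + 4 = 29.
Best is T and J with total user value 31.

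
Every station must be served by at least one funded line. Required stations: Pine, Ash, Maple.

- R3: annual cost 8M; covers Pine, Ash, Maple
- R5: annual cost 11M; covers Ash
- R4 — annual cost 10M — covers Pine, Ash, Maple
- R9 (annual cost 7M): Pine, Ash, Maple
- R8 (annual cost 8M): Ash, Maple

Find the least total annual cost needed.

This is a weighted set-cover instance.
R9 alone covers Pine, Ash, Maple — every station.
Total annual cost: 7.
No cover costs less than 7.

7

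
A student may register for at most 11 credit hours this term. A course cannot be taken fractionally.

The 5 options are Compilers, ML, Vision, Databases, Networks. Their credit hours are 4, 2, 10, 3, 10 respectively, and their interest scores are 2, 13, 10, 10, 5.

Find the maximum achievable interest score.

25

Compilers + ML + Databases: credit hours 4 + 2 + 3 = 9 ≤ 11, interest score 2 + 13 + 10 = 25.
Compilers + ML: credit hours 4 + 2 = 6 ≤ 11, interest score 2 + 13 = 15.
ML + Databases: credit hours 2 + 3 = 5 ≤ 11, interest score 13 + 10 = 23.
Best is Compilers, ML, and Databases with total interest score 25.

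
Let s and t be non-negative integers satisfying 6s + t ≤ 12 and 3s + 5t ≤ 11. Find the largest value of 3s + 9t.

(s,t)=(0,2): 6·0+1·2=2≤12, 3·0+5·2=10≤11, objective 18.
(s,t)=(1,1): 6·1+1·1=7≤12, 3·1+5·1=8≤11, objective 12.
(s,t)=(0,1): 6·0+1·1=1≤12, 3·0+5·1=5≤11, objective 9.
Maximum is 18 at (s,t)=(0,2).

18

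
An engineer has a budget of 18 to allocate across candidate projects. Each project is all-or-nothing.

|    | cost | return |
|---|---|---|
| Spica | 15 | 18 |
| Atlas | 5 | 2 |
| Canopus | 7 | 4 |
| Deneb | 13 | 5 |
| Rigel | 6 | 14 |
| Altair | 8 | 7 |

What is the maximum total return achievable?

21

Allowing fractional choices, the relaxed optimum would be about 28.4, but projects are indivisible.
Atlas + Canopus + Rigel: cost 5 + 7 + 6 = 18 ≤ 18, return 2 + 4 + 14 = 20.
Canopus + Rigel: cost 7 + 6 = 13 ≤ 18, return 4 + 14 = 18.
Rigel + Altair: cost 6 + 8 = 14 ≤ 18, return 14 + 7 = 21.
Best is Rigel and Altair with total return 21.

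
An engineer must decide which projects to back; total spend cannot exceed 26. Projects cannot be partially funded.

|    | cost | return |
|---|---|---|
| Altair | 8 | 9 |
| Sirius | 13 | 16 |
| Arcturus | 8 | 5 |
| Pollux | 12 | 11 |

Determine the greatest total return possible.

27

This is an integer program with binary decision variables.
Allowing fractional choices, the relaxed optimum would be about 29.6, but projects are indivisible.
Sirius + Arcturus: cost 13 + 8 = 21 ≤ 26, return 16 + 5 = 21.
Altair + Sirius: cost 8 + 13 = 21 ≤ 26, return 9 + 16 = 25.
Sirius + Pollux: cost 13 + 12 = 25 ≤ 26, return 16 + 11 = 27.
Best is Sirius and Pollux with total return 27.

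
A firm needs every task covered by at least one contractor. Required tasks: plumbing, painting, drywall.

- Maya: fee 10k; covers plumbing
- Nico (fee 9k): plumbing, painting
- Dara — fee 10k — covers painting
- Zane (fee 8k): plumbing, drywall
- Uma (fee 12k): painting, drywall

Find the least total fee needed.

17

Choose Nico and Zane: together they cover plumbing, painting, drywall — every task.
Total fee: 9 + 8 = 17.
No cover costs less than 17.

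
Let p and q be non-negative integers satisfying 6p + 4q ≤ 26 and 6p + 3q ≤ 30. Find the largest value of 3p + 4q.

24

(p,q)=(0,6): 6·0+4·6=24≤26, 6·0+3·6=18≤30, objective 24.
(p,q)=(1,5): 6·1+4·5=26≤26, 6·1+3·5=21≤30, objective 23.
(p,q)=(0,5): 6·0+4·5=20≤26, 6·0+3·5=15≤30, objective 20.
Maximum is 24 at (p,q)=(0,6).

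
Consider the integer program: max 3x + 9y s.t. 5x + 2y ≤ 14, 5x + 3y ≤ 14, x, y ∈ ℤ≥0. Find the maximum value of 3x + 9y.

Relaxing integrality, the LP optimum is 42.00 at (x,y) = (0, 4.67), which is not an integer point.
(x,y)=(0,4) is feasible, giving 36.
(x,y)=(1,3) is feasible, giving 30.
(x,y)=(0,3) is feasible, giving 27.
Maximum is 36 at (x,y)=(0,4).

36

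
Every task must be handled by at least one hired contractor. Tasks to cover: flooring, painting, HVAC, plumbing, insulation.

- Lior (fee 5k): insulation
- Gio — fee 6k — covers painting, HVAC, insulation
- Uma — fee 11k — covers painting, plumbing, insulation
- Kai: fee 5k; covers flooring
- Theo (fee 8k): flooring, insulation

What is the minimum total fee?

This is an integer covering problem.
Choose Gio, Uma, and Kai: together they cover flooring, painting, HVAC, plumbing, insulation — every task.
Total fee: 6 + 11 + 5 = 22.

22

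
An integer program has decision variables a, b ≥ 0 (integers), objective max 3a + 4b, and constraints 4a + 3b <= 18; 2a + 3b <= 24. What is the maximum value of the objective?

(a,b)=(0,6): 4·0+3·6=18≤18, 2·0+3·6=18≤24, objective 24.
(a,b)=(0,5): 4·0+3·5=15≤18, 2·0+3·5=15≤24, objective 20.
No feasible integer point exceeds 24.

24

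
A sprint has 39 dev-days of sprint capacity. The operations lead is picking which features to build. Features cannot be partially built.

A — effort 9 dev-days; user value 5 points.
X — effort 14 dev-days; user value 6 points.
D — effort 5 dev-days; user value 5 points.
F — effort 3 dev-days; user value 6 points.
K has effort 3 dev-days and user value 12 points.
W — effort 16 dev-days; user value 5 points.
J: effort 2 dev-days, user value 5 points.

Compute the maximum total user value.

39

Take A, X, D, F, K, and J: effort 9 + 14 + 5 + 3 + 3 + 2 = 36 ≤ 39, user value 5 + 6 + 5 + 6 + 12 + 5 = 39.
No other feasible combination does better.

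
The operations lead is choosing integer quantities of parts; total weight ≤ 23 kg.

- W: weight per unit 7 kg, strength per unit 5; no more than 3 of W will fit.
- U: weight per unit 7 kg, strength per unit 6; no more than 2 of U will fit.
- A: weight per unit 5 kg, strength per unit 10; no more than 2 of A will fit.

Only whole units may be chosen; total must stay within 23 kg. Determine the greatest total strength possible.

1×U and 2×A: weight 17 ≤ 23, strength 1·6 + 2·10 = 26.
1×W and 2×A: weight 17 ≤ 23, strength 1·5 + 2·10 = 25.
Best is 26.

26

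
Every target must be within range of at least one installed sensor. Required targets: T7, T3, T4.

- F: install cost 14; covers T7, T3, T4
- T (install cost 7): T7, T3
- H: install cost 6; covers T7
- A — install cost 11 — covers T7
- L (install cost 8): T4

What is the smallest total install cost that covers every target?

The greedy cost-per-new-target heuristic would pick T and L for 15, but a cheaper cover exists.
F alone covers T7, T3, T4 — every target.
Total install cost: 14.
No cover costs less than 14.

14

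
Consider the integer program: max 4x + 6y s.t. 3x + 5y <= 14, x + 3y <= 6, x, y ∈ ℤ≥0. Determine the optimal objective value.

(x,y)=(3,1): 3·3+5·1=14≤14, 1·3+3·1=6≤6, objective 18.
(x,y)=(4,0): 3·4+5·0=12≤14, 1·4+3·0=4≤6, objective 16.
(x,y)=(2,1): 3·2+5·1=11≤14, 1·2+3·1=5≤6, objective 14.
No feasible integer point exceeds 18.

18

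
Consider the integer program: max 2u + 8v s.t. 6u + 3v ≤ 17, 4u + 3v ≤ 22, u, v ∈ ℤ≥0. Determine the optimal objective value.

Relaxing integrality, the LP optimum is 45.33 at (u,v) = (0, 5.67), which is not an integer point.
(u,v)=(0,5): 6·0+3·5=15≤17, 4·0+3·5=15≤22, objective 40.
(u,v)=(0,4): 6·0+3·4=12≤17, 4·0+3·4=12≤22, objective 32.
The best lattice point is (0,5), giving 40.

40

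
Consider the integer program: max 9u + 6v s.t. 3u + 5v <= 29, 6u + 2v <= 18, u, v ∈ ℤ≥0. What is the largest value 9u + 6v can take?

39

Relaxing integrality, the LP optimum is 42.00 at (u,v) = (1.33, 5), which is not an integer point.
(u,v)=(1,5): 3·1+5·5=28≤29, 6·1+2·5=16≤18, objective 39.
(u,v)=(1,4): 3·1+5·4=23≤29, 6·1+2·4=14≤18, objective 33.
(u,v)=(0,5): 3·0+5·5=25≤29, 6·0+2·5=10≤18, objective 30.
(u,v)=(0,4): 3·0+5·4=20≤29, 6·0+2·4=8≤18, objective 24.
Maximum is 39 at (u,v)=(1,5).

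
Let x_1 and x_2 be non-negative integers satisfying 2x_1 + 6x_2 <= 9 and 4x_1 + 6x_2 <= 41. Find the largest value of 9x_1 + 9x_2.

(x_1,x_2)=(4,0) is feasible, giving 36.
(x_1,x_2)=(3,0) is feasible, giving 27.
The best lattice point is (4,0), giving 36.

36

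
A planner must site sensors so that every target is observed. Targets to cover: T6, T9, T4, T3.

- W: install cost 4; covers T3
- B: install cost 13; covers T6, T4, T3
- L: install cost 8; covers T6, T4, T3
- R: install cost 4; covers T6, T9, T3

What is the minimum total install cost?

This is an integer covering problem.
Choose L and R: together they cover T6, T9, T4, T3 — every target.
Total install cost: 8 + 4 = 12.

12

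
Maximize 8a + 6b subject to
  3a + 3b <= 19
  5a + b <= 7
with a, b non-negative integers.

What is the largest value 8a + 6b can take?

Relaxing integrality, the LP optimum is 38.33 at (a,b) = (0.167, 6.17), which is not an integer point.
(a,b)=(0,6): 3·0+3·6=18≤19, 5·0+1·6=6≤7, objective 36.
(a,b)=(0,5): 3·0+3·5=15≤19, 5·0+1·5=5≤7, objective 30.
The best lattice point is (0,6), giving 36.

36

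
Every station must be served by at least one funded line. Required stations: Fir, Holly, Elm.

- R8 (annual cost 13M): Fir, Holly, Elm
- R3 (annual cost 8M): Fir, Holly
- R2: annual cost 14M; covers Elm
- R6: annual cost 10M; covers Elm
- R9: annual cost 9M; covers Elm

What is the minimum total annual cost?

This is an integer covering problem.
The greedy cost-per-new-station heuristic would pick R3 and R9 for 17, but a cheaper cover exists.
R8 alone covers Fir, Holly, Elm — every station.
Total annual cost: 13.
No cover costs less than 13.

13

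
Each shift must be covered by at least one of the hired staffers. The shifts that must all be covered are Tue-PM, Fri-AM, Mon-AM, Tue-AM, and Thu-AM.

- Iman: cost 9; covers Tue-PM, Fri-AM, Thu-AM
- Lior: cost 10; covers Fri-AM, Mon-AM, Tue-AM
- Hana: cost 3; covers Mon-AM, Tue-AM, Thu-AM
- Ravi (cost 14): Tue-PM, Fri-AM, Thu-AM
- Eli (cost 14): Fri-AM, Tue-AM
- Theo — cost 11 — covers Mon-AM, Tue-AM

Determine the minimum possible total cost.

Choose Iman and Hana: together they cover Tue-PM, Fri-AM, Mon-AM, Tue-AM, Thu-AM — every shift.
Total cost: 9 + 3 = 12.

12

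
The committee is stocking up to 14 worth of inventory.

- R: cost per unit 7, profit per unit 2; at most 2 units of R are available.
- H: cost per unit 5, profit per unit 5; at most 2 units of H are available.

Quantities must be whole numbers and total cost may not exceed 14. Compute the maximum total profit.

10

Take 2×H: cost 10 ≤ 14, profit 2·5 = 10.
H has the best ratio (5/5) and is taken to its limit of 2; remaining capacity is filled optimally with the others.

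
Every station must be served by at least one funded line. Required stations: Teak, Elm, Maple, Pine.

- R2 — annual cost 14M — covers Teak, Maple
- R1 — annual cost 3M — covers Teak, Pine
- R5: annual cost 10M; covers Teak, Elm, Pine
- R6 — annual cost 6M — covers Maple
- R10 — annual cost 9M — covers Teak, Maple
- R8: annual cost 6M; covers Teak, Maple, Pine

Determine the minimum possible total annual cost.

16

This is an integer covering problem.
The greedy cost-per-new-station heuristic would pick R1, R6, and R5 for 19, but a cheaper cover exists.
Choose R5 and R6: together they cover Teak, Elm, Maple, Pine — every station.
Total annual cost: 10 + 6 = 16.
No cover costs less than 16.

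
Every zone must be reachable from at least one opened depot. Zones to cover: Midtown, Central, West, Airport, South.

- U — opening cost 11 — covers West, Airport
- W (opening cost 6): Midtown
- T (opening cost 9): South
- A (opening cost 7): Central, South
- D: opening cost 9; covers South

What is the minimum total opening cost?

24

Choose U, W, and A: together they cover Midtown, Central, West, Airport, South — every zone.
Total opening cost: 11 + 6 + 7 = 24.
No cover costs less than 24.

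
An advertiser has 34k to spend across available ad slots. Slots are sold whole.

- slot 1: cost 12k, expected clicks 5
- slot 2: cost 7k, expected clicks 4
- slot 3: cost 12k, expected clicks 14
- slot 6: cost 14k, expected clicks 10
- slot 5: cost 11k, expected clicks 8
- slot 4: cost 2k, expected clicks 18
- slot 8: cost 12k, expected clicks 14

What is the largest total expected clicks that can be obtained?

slot 3 + slot 4 + slot 8: cost 12 + 2 + 12 = 26 ≤ 34, expected clicks 14 + 18 + 14 = 46.
slot 2 + slot 3 + slot 4 + slot 8: cost 7 + 12 + 2 + 12 = 33 ≤ 34, expected clicks 4 + 14 + 18 + 14 = 50.
slot 2 + slot 3 + slot 5 + slot 4: cost 7 + 12 + 11 + 2 = 32 ≤ 34, expected clicks 4 + 14 + 8 + 18 = 44.
Best is slot 2, slot 3, slot 4, and slot 8 with total expected clicks 50.

50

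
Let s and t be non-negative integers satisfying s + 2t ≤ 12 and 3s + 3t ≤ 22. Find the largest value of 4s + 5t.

33

Relaxing integrality, the LP optimum is 34.00 at (s,t) = (2.67, 4.67), which is not an integer point.
(s,t)=(2,5): 1·2+2·5=12≤12, 3·2+3·5=21≤22, objective 33.
(s,t)=(3,4): 1·3+2·4=11≤12, 3·3+3·4=21≤22, objective 32.
No feasible integer point exceeds 33.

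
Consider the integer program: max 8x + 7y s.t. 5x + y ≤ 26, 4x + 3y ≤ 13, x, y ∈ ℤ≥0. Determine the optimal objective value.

29

(x,y)=(1,3) is feasible, giving 29.
(x,y)=(0,4) is feasible, giving 28.
(x,y)=(1,2) is feasible, giving 22.
(x,y)=(0,3) is feasible, giving 21.
The best lattice point is (1,3), giving 29.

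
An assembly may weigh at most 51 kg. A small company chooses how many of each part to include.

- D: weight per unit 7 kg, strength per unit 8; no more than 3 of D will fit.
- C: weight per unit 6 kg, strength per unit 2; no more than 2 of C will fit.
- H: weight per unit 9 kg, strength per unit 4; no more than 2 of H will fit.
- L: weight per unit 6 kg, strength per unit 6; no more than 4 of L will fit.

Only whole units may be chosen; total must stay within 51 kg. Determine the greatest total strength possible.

Take 3×D, 1×C, and 4×L: weight 51 ≤ 51, strength 3·8 + 1·2 + 4·6 = 50.
D has the best ratio (8/7) and is taken to its limit of 3; remaining capacity is filled optimally with the others.

50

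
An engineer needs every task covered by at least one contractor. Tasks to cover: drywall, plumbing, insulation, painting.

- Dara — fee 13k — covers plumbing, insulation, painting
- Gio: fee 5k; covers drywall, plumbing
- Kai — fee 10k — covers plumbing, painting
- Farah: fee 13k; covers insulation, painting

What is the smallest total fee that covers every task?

18

This is a weighted set-cover instance.
Choose Dara and Gio: together they cover drywall, plumbing, insulation, painting — every task.
Total fee: 13 + 5 = 18.
No cover costs less than 18.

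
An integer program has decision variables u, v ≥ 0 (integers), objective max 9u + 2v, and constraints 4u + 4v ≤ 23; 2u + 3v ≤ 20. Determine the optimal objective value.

Relaxing integrality, the LP optimum is 51.75 at (u,v) = (5.75, 0), which is not an integer point.
(u,v)=(5,0): 4·5+4·0=20≤23, 2·5+3·0=10≤20, objective 45.
(u,v)=(4,1): 4·4+4·1=20≤23, 2·4+3·1=11≤20, objective 38.
(u,v)=(4,0): 4·4+4·0=16≤23, 2·4+3·0=8≤20, objective 36.
No feasible integer point exceeds 45.

45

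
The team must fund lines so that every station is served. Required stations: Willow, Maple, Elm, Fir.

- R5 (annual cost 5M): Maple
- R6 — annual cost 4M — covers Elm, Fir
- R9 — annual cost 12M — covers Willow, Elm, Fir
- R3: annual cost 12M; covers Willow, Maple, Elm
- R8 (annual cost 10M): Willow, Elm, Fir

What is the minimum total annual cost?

15

The greedy cost-per-new-station heuristic would pick R6, R5, and R8 for 19, but a cheaper cover exists.
Choose R5 and R8: together they cover Willow, Maple, Elm, Fir — every station.
Total annual cost: 5 + 10 = 15.
No cover costs less than 15.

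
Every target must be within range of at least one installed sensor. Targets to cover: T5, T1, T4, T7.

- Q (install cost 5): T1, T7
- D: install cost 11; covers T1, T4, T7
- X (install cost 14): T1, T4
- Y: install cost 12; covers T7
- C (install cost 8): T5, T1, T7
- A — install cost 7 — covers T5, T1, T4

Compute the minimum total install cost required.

Choose Q and A: together they cover T5, T1, T4, T7 — every target.
Total install cost: 5 + 7 = 12.
No cover costs less than 12.

12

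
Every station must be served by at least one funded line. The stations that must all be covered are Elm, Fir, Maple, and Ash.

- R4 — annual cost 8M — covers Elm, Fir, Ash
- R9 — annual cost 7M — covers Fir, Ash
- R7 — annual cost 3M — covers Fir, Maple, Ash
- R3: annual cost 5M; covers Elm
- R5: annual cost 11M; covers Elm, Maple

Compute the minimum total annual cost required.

8

Choose R7 and R3: together they cover Elm, Fir, Maple, Ash — every station.
Total annual cost: 3 + 5 = 8.
No cover costs less than 8.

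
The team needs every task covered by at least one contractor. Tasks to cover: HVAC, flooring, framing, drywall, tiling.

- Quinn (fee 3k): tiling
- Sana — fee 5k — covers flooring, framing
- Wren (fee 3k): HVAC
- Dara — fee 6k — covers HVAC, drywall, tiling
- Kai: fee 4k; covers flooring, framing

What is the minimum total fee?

10

Choose Dara and Kai: together they cover HVAC, flooring, framing, drywall, tiling — every task.
Total fee: 6 + 4 = 10.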